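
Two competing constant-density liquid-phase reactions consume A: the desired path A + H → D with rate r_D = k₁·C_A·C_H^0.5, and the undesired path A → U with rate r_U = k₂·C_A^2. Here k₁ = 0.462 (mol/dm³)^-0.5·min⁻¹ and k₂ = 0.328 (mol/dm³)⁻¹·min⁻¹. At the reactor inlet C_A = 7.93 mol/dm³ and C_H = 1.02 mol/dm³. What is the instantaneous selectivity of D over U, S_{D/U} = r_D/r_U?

0.179

S_{D/U} = r_D/r_U = (k₁·C_A·C_H^0.5)/(k₂·C_A^2) = (k₁/k₂)·C_A⁻¹·C_H^0.5.
= (0.462×7.930×1.020^0.5) / (0.328×7.930^2) = 3.700/20.63 = 0.179.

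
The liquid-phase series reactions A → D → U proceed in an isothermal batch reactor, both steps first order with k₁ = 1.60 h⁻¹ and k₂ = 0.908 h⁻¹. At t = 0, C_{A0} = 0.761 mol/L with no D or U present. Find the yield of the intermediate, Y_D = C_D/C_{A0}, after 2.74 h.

Solving the coupled first-order balances gives C_D(t) = [k₁/(k₂−k₁)]·C_{A0}·(e^(−k₁t) − e^(−k₂t)).
e^(−k₁t) = e^(−1.60×2.74) = e^(−4.384) = 0.01248; e^(−k₂t) = e^(−2.488) = 0.08308.
C_D = 1.60×0.761/(0.908−1.60) × (0.01248−0.08308) = (-1.760)×(-0.07061) = 0.1242 mol/L.
Y_D = C_D/C_{A0} = 0.1242/0.761 = 0.163.

0.163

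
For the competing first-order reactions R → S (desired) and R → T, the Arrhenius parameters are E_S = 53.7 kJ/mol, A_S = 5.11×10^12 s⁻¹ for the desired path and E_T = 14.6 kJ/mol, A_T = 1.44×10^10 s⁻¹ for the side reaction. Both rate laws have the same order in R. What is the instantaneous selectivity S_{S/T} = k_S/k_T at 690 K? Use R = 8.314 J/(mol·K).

Since both paths have the same order in R, the concentration cancels and S_{S/T} = k_S/k_T = (A_S/A_T)·exp[(E_T−E_S)/(RT)].
(E_T−E_S)/(RT) = (14.6−53.7)×10³/(8.314×690) = -39100/5737 = -6.816.
k_S/k_T = (5.11×10^12/1.44×10^10)·exp(-6.816) = 354.9 × 0.001096 = 0.389.

0.389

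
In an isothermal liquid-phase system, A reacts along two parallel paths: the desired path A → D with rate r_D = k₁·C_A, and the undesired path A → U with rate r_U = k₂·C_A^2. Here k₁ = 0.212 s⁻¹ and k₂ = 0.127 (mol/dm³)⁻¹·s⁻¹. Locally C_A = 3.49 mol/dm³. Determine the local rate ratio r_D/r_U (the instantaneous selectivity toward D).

0.478

S_{D/U} = r_D/r_U = (k₁·C_A)/(k₂·C_A^2) = (k₁/k₂)·C_A⁻¹.
= (0.212×3.490) / (0.127×3.490^2) = 0.7399/1.547 = 0.478.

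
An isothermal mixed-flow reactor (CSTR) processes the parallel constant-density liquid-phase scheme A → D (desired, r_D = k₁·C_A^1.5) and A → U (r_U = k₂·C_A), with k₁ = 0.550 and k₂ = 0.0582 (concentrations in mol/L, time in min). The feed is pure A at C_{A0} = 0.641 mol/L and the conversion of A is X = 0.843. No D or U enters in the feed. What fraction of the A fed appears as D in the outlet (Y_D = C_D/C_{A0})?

Exit C_A = C_{A0}(1−X) = 0.641×0.157 = 0.1006 mol/L.
A CSTR operates uniformly at the exit composition, giving r_D = 0.01756 and r_U = 0.005857 (each k·C_A^n at C_A = 0.1006).
Fraction of consumed A going to D: r_D/(r_D+r_U) = 0.7499.
C_D = 0.7499·C_{A0}·X = 0.7499×0.641×0.843 = 0.405 mol/L; Y_D = C_D/C_{A0} = 0.632.

0.632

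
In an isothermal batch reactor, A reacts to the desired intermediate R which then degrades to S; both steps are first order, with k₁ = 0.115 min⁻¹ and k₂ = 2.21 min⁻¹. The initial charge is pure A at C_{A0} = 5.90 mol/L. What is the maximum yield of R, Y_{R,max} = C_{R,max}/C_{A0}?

For a first-order series the maximum intermediate yield is C_{R,max}/C_{A0} = (k₁/k₂)^[k₂/(k₂−k₁)].
= (0.115/2.21)^(2.21/(2.21−0.115)) = (0.05204)^(1.055) = 0.04424.

0.0442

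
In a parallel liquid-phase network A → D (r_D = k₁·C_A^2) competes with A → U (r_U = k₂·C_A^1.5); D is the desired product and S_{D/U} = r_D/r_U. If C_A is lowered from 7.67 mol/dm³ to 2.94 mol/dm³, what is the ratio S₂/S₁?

S_{D/U} = (k₁/k₂)·C_A^0.5, so S₂/S₁ = (C_{A,2}/C_{A,1})^0.5.
= (2.94/7.67)^0.5 = (0.3833)^0.5 = 0.619.

0.619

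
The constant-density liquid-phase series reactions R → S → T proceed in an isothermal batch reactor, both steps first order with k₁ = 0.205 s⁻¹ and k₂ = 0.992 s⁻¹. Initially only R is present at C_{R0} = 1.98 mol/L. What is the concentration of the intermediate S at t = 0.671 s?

0.184 mol/L

The intermediate concentration in a first-order A→B→C sequence is C_S = k₁C_{R0}(e^(−k₁t) − e^(−k₂t))/(k₂−k₁).
e^(−k₁t) = e^(−0.205×0.671) = e^(−0.1376) = 0.8715; e^(−k₂t) = e^(−0.6656) = 0.5139.
C_S = 0.205×1.98/(0.992−0.205) × (0.8715−0.5139) = 0.5158×0.3575 = 0.1844 mol/L.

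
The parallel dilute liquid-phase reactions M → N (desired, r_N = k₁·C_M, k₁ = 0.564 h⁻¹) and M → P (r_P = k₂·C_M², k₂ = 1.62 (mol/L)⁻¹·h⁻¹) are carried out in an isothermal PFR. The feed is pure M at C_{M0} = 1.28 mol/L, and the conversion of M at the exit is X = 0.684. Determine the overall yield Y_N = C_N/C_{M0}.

C_M = C_{M0}(1−X) = 0.4045 mol/L.
Along a PFR/batch, dC_N/dC_M = −r_N/(r_N+r_P) = −k₁/(k₁+k₂·C_M).
Integrating from C_{M0} to C_M: C_N = (0.564/1.62)·ln[(0.564+1.62·1.28)/(0.564+1.62·0.404)] = 0.3481·ln(2.638/1.219) = 0.2686 mol/L.
Y_N = C_N/C_{M0} = 0.2686/1.28 = 0.210.

0.210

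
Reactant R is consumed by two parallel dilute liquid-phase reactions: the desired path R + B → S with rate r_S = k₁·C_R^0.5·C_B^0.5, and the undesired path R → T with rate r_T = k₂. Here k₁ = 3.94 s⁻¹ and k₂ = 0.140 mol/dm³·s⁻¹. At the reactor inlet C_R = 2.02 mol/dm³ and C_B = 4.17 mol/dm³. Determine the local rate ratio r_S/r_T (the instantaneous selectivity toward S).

S_{S/T} = r_S/r_T = (k₁·C_R^0.5·C_B^0.5)/(k₂) = (k₁/k₂)·C_R^0.5·C_B^0.5.
= (3.94×2.020^0.5×4.170^0.5) / (0.140) = 11.44/0.1400 = 81.7.

81.7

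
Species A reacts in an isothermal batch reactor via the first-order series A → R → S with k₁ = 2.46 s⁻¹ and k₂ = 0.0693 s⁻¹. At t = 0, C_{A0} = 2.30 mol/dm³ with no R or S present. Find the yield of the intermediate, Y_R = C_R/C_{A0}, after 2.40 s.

0.869

For first-order series with pure A initially, C_R(t) = k₁C_{A0}/(k₂−k₁)·(e^(−k₁t) − e^(−k₂t)).
e^(−k₁t) = e^(−2.46×2.40) = e^(−5.904) = 0.002729; e^(−k₂t) = e^(−0.1663) = 0.8468.
C_R = 2.46×2.30/(0.0693−2.46) × (0.002729−0.8468) = (-2.367)×(-0.8440) = 1.998 mol/dm³.
Y_R = C_R/C_{A0} = 1.998/2.30 = 0.869.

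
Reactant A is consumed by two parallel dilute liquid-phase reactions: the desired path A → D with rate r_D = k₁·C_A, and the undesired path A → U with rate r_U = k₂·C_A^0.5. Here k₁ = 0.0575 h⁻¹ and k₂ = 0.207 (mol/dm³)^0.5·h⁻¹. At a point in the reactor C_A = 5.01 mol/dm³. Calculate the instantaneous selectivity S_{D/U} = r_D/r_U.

S_{D/U} = r_D/r_U = (k₁·C_A)/(k₂·C_A^0.5) = (k₁/k₂)·C_A^0.5.
= (0.0575×5.010) / (0.207×5.010^0.5) = 0.2881/0.4633 = 0.622.
Since the desired path is higher order in A, keeping C_A high (PFR or concentrated feed) favours D.

0.622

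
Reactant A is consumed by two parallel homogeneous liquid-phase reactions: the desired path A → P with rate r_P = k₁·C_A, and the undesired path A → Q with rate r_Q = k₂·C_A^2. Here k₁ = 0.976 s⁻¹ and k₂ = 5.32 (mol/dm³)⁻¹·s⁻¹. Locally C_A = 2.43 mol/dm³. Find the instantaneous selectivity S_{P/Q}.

S_{P/Q} = r_P/r_Q = (k₁·C_A)/(k₂·C_A^2) = (k₁/k₂)·C_A⁻¹.
= (0.976×2.430) / (5.32×2.430^2) = 2.372/31.41 = 0.0755.

0.0755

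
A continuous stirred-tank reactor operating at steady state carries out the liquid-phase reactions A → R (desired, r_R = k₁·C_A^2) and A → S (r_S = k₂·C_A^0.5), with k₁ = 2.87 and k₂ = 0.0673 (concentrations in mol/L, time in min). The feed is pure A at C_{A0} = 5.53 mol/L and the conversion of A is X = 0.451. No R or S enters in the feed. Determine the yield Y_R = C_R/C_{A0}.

Exit C_A = C_{A0}(1−X) = 5.53×0.549 = 3.036 mol/L.
In a CSTR the entire volume is at exit conditions, so r_R = 2.87×3.036^2 = 26.45 and r_S = 0.0673×3.036^0.5 = 0.1173.
Fraction of consumed A going to R: r_R/(r_R+r_S) = 0.9956.
C_R = 0.9956·C_{A0}·X = 0.9956×5.53×0.451 = 2.48 mol/L; Y_R = C_R/C_{A0} = 0.449.

0.449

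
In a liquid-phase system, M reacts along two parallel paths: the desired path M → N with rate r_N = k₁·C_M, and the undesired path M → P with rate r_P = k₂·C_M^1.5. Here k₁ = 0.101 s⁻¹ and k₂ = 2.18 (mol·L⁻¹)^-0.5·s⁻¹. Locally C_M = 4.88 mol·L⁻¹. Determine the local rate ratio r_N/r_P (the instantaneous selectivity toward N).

0.0210

S_{N/P} = r_N/r_P = (k₁·C_M)/(k₂·C_M^1.5) = (k₁/k₂)·C_M^-0.5.
= (0.101×4.880) / (2.18×4.880^1.5) = 0.4929/23.50 = 0.0210.
The undesired path is higher order in M, so low C_M (CSTR or dilute feed) favours N.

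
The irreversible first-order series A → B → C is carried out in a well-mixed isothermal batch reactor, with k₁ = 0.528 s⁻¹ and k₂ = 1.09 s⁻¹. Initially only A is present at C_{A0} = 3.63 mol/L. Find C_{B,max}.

For a first-order series the maximum intermediate yield is C_{B,max}/C_{A0} = (k₁/k₂)^[k₂/(k₂−k₁)].
= (0.528/1.09)^(1.09/(1.09−0.528)) = (0.4844)^(1.940) = 0.2452.
C_{B,max} = 0.2452×3.63 = 0.890 mol/L.

0.890 mol/L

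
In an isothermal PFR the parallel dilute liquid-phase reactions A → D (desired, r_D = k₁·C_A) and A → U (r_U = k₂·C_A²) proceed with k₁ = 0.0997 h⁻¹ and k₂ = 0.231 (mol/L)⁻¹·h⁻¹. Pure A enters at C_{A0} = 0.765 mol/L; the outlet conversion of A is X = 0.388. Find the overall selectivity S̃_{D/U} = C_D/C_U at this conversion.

0.708

C_A = C_{A0}(1−X) = 0.4682 mol/L.
Along a PFR/batch, dC_D/dC_A = −r_D/(r_D+r_U) = −k₁/(k₁+k₂·C_A).
Integrating from C_{A0} to C_A: C_D = (0.0997/0.231)·ln[(0.0997+0.231·0.765)/(0.0997+0.231·0.468)] = 0.4316·ln(0.2764/0.2078) = 0.1230 mol/L.
C_U = (C_{A0}−C_A)−C_D = 0.1738 mol/L; S̃_{D/U} = 0.1230/0.1738 = 0.708.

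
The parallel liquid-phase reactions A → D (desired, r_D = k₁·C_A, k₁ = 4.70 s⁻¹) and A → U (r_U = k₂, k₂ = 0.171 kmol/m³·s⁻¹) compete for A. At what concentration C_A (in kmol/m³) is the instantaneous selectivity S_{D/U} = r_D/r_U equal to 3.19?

0.116 kmol/m³

S_{D/U} = (k₁/k₂)·C_A ⇒ C_A = S·k₂/k₁.
= 3.19×0.171/4.70 = 0.116 kmol/m³.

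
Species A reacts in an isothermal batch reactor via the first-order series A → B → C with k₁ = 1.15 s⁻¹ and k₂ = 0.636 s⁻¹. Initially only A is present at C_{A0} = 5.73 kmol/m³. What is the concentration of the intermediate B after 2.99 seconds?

Solving the coupled first-order balances gives C_B(t) = [k₁/(k₂−k₁)]·C_{A0}·(e^(−k₁t) − e^(−k₂t)).
e^(−k₁t) = e^(−1.15×2.99) = e^(−3.438) = 0.03211; e^(−k₂t) = e^(−1.902) = 0.1493.
C_B = 1.15×5.73/(0.636−1.15) × (0.03211−0.1493) = (-12.82)×(-0.1172) = 1.503 kmol/m³.

1.50 kmol/m³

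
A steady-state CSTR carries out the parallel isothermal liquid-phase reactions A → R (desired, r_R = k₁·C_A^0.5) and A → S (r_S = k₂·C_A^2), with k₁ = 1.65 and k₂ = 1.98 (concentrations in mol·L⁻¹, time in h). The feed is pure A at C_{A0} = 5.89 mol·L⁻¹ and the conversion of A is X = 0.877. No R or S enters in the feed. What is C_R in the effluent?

2.97 mol·L⁻¹

Exit C_A = C_{A0}(1−X) = 5.89×0.123 = 0.7245 mol·L⁻¹.
Rates in a CSTR are evaluated at the outlet concentration: r_R = 1.65×0.7245^0.5 = 1.404, r_S = 1.98×0.7245^2 = 1.039.
Fraction of consumed A going to R: r_R/(r_R+r_S) = 0.5747.
C_R = 0.5747·C_{A0}·X = 0.5747×5.89×0.877 = 2.97 mol·L⁻¹.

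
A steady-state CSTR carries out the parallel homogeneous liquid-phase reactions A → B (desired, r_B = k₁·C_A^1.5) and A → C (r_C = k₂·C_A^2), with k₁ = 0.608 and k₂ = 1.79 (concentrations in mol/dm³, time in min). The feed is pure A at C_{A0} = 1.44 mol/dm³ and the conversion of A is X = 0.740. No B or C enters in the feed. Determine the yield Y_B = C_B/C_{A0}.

0.264

Exit C_A = C_{A0}(1−X) = 1.44×0.260 = 0.3744 mol/dm³.
A CSTR operates uniformly at the exit composition, giving r_B = 0.1393 and r_C = 0.2509 (each k·C_A^n at C_A = 0.3744).
Fraction of consumed A going to B: r_B/(r_B+r_C) = 0.3570.
C_B = 0.3570·C_{A0}·X = 0.3570×1.44×0.740 = 0.380 mol/dm³; Y_B = C_B/C_{A0} = 0.264.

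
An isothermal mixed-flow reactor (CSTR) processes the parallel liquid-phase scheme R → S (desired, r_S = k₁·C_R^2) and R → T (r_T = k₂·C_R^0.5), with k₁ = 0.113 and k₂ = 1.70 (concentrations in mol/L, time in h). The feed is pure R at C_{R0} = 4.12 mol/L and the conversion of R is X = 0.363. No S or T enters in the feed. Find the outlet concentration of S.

0.330 mol/L

Exit C_R = C_{R0}(1−X) = 4.12×0.637 = 2.624 mol/L.
A CSTR operates uniformly at the exit composition, giving r_S = 0.7783 and r_T = 2.754 (each k·C_R^n at C_R = 2.624).
Fraction of consumed R going to S: r_S/(r_S+r_T) = 0.2203.
C_S = 0.2203·C_{R0}·X = 0.2203×4.12×0.363 = 0.330 mol/L.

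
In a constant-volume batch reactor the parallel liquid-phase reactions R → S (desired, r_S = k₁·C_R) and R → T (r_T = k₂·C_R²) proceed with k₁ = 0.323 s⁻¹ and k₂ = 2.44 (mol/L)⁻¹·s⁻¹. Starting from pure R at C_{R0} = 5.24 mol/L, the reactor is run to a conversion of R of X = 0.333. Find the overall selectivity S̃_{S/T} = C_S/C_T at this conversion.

0.0307

C_R = C_{R0}(1−X) = 3.495 mol/L.
Along a PFR/batch, dC_S/dC_R = −r_S/(r_S+r_T) = −k₁/(k₁+k₂·C_R).
Integrating from C_{R0} to C_R: C_S = (0.323/2.44)·ln[(0.323+2.44·5.24)/(0.323+2.44·3.50)] = 0.1324·ln(13.11/8.851) = 0.05199 mol/L.
C_T = (C_{R0}−C_R)−C_S = 1.693 mol/L; S̃_{S/T} = 0.05199/1.693 = 0.0307.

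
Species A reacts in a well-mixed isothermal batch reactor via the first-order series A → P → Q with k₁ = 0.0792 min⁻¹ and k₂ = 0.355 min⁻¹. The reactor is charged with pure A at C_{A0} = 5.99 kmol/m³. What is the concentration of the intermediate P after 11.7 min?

Solving the coupled first-order balances gives C_P(t) = [k₁/(k₂−k₁)]·C_{A0}·(e^(−k₁t) − e^(−k₂t)).
e^(−k₁t) = e^(−0.0792×11.7) = e^(−0.9266) = 0.3959; e^(−k₂t) = e^(−4.153) = 0.01571.
C_P = 0.0792×5.99/(0.355−0.0792) × (0.3959−0.01571) = 1.720×0.3802 = 0.6539 kmol/m³.

0.654 kmol/m³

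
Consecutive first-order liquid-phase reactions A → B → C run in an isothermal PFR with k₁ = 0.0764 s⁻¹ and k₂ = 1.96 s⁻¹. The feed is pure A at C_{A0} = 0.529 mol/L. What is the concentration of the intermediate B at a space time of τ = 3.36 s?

0.0166 mol/L

For first-order series with pure A initially, C_B(τ) = k₁C_{A0}/(k₂−k₁)·(e^(−k₁τ) − e^(−k₂τ)).
e^(−k₁τ) = e^(−0.0764×3.36) = e^(−0.2567) = 0.7736; e^(−k₂τ) = e^(−6.586) = 0.001380.
C_B = 0.0764×0.529/(1.96−0.0764) × (0.7736−0.001380) = 0.02146×0.7722 = 0.01657 mol/L.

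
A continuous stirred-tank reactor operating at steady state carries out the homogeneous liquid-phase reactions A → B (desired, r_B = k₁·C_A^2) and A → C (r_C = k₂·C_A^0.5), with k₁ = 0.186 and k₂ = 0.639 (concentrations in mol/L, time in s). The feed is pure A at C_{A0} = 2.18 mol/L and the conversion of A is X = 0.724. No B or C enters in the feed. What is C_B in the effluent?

0.189 mol/L

Exit C_A = C_{A0}(1−X) = 2.18×0.276 = 0.6017 mol/L.
A CSTR operates uniformly at the exit composition, giving r_B = 0.06734 and r_C = 0.4957 (each k·C_A^n at C_A = 0.6017).
Fraction of consumed A going to B: r_B/(r_B+r_C) = 0.1196.
C_B = 0.1196·C_{A0}·X = 0.1196×2.18×0.724 = 0.189 mol/L.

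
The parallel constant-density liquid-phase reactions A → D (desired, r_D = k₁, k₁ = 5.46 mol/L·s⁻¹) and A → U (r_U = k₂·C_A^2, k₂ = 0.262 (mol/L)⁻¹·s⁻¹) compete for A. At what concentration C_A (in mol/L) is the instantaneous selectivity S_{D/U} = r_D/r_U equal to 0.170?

11.1 mol/L

S_{D/U} = (k₁/k₂)·C_A^-2 ⇒ C_A = (S·k₂/k₁)^(-0.5).
= (0.170×0.262/5.46)^(-0.5) = (0.008158)^(-0.5) = 11.1 mol/L.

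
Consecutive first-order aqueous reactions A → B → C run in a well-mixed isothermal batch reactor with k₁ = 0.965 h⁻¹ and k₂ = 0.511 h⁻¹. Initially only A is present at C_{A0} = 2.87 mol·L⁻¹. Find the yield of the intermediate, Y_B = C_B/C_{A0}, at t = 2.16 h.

0.440

For first-order series with pure A initially, C_B(t) = k₁C_{A0}/(k₂−k₁)·(e^(−k₁t) − e^(−k₂t)).
e^(−k₁t) = e^(−0.965×2.16) = e^(−2.084) = 0.1244; e^(−k₂t) = e^(−1.104) = 0.3316.
C_B = 0.965×2.87/(0.511−0.965) × (0.1244−0.3316) = (-6.100)×(-0.2072) = 1.264 mol·L⁻¹.
Y_B = C_B/C_{A0} = 1.264/2.87 = 0.440.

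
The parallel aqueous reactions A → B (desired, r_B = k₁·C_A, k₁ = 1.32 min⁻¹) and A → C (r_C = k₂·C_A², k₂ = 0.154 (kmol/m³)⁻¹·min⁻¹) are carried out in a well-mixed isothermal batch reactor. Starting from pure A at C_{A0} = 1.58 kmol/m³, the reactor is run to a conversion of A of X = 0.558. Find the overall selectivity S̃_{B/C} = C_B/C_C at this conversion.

C_A = C_{A0}(1−X) = 0.6984 kmol/m³.
Along a PFR/batch, dC_B/dC_A = −r_B/(r_B+r_C) = −k₁/(k₁+k₂·C_A).
Integrating from C_{A0} to C_A: C_B = (1.32/0.154)·ln[(1.32+0.154·1.58)/(1.32+0.154·0.698)] = 8.571·ln(1.563/1.428) = 0.7787 kmol/m³.
C_C = (C_{A0}−C_A)−C_B = 0.1029 kmol/m³; S̃_{B/C} = 0.7787/0.1029 = 7.57.

7.57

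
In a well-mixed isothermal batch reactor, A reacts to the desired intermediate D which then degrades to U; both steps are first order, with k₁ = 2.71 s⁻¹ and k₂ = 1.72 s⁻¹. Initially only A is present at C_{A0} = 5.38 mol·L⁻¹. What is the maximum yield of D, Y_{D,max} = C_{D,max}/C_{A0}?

Evaluating C_D at t_opt = ln(k₂/k₁)/(k₂−k₁) gives C_{D,max}/C_{A0} = (k₁/k₂)^[k₂/(k₂−k₁)].
= (2.71/1.72)^(1.72/(1.72−2.71)) = (1.576)^(-1.737) = 0.4539.

0.454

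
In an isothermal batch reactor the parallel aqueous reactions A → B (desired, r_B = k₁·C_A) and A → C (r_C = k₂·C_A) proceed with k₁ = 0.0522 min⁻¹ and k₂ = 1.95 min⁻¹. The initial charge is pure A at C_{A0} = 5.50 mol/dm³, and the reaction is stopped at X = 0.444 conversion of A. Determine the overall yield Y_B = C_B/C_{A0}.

C_A = C_{A0}(1−X) = 3.058 mol/dm³.
Both paths are first order in A, so the instantaneous fraction to B is constant: dC_B/d(−C_A) = k₁/(k₁+k₂) = 0.02607.
C_B = 0.02607·(C_{A0}−C_A) = 0.02607×2.442 = 0.0637 mol/dm³.
Y_B = C_B/C_{A0} = 0.06367/5.50 = 0.0116.

0.0116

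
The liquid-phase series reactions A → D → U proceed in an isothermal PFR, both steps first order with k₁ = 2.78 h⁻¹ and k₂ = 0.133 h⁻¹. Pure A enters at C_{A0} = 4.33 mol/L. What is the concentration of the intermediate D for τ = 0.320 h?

The intermediate concentration in a first-order A→B→C sequence is C_D = k₁C_{A0}(e^(−k₁τ) − e^(−k₂τ))/(k₂−k₁).
e^(−k₁τ) = e^(−2.78×0.320) = e^(−0.8896) = 0.4108; e^(−k₂τ) = e^(−0.04256) = 0.9583.
C_D = 2.78×4.33/(0.133−2.78) × (0.4108−0.9583) = (-4.548)×(-0.5475) = 2.490 mol/L.

2.49 mol/L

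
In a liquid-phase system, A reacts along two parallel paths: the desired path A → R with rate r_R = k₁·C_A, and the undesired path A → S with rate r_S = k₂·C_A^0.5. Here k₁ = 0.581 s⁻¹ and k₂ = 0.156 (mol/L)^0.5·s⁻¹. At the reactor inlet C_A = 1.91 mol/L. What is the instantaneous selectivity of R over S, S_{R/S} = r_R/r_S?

S_{R/S} = r_R/r_S = (k₁·C_A)/(k₂·C_A^0.5) = (k₁/k₂)·C_A^0.5.
= (0.581×1.910) / (0.156×1.910^0.5) = 1.110/0.2156 = 5.15.

5.15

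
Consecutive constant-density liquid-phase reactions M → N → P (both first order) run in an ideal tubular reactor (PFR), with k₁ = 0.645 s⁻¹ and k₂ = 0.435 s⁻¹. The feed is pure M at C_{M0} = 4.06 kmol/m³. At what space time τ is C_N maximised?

The intermediate peaks when r₁ = r₂, i.e. k₁e^(−k₁τ) = k₂e^(−k₂τ), giving τ_opt = ln(k₂/k₁)/(k₂−k₁).
= ln(0.435/0.645)/(0.435−0.645) = ln(0.6744)/-0.2100 = -0.3939/-0.2100 = 1.88 s.

1.88 s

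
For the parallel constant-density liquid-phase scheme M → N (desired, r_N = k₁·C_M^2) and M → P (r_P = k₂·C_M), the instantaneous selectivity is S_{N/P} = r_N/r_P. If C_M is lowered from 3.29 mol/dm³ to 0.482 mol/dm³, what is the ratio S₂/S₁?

0.147

S_{N/P} = (k₁/k₂)·C_M, so S₂/S₁ = (C_{M,2}/C_{M,1}).
= 0.482/3.29 = 0.147.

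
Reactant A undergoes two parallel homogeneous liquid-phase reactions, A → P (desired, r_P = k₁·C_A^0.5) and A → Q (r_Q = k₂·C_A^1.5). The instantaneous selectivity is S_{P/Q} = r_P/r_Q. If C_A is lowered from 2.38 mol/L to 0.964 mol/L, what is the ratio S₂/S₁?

S_{P/Q} = (k₁/k₂)·C_A⁻¹, so S₂/S₁ = (C_{A,2}/C_{A,1})⁻¹.
= 2.38/0.964 = 2.47.

2.47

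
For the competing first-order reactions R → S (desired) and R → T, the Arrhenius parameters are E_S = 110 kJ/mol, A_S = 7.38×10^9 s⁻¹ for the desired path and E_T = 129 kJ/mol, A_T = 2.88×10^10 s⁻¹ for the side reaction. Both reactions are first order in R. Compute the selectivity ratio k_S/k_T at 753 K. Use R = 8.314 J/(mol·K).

5.33

With equal orders, S_{S/T} = k_S/k_T = (A_S/A_T)·exp[(E_T−E_S)/(RT)].
(E_T−E_S)/(RT) = (129−110)×10³/(8.314×753) = 19000/6260 = 3.035.
k_S/k_T = (7.38×10^9/2.88×10^10)·exp(3.035) = 0.2562 × 20.80 = 5.33.
Since E_S < E_T, lowering the temperature improves selectivity toward S.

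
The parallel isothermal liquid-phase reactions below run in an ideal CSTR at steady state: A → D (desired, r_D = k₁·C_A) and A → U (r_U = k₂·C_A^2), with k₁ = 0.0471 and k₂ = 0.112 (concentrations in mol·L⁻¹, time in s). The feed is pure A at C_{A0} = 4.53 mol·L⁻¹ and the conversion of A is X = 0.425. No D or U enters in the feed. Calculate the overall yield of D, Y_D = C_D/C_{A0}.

0.0591

Exit C_A = C_{A0}(1−X) = 4.53×0.575 = 2.605 mol·L⁻¹.
In a CSTR the entire volume is at exit conditions, so r_D = 0.0471×2.605 = 0.1227 and r_U = 0.112×2.605^2 = 0.7599.
Fraction of consumed A going to D: r_D/(r_D+r_U) = 0.1390.
C_D = 0.1390·C_{A0}·X = 0.1390×4.53×0.425 = 0.268 mol·L⁻¹; Y_D = C_D/C_{A0} = 0.0591.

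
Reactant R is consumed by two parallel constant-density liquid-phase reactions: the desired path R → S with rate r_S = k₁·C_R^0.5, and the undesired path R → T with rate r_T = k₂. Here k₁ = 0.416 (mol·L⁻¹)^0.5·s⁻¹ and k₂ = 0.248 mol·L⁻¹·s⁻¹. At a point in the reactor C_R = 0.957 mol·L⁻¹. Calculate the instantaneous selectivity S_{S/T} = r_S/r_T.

S_{S/T} = r_S/r_T = (k₁·C_R^0.5)/(k₂) = (k₁/k₂)·C_R^0.5.
= (0.416×0.9570^0.5) / (0.248) = 0.4070/0.2480 = 1.64.
Since the desired path is higher order in R, keeping C_R high (PFR or concentrated feed) favours S.

1.64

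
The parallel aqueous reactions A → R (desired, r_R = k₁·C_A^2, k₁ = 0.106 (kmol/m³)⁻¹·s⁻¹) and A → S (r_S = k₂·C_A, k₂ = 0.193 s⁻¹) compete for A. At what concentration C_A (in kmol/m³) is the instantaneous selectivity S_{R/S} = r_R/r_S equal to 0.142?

0.259 kmol/m³

S_{R/S} = (k₁/k₂)·C_A ⇒ C_A = S·k₂/k₁.
= 0.142×0.193/0.106 = 0.259 kmol/m³.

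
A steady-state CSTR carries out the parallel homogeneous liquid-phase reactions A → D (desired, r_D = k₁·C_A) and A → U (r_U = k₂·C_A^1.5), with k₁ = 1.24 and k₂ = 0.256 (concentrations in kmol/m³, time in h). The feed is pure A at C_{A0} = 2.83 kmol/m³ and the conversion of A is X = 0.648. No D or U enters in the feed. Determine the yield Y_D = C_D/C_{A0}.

Exit C_A = C_{A0}(1−X) = 2.83×0.352 = 0.9962 kmol/m³.
A CSTR operates uniformly at the exit composition, giving r_D = 1.235 and r_U = 0.2545 (each k·C_A^n at C_A = 0.9962).
Fraction of consumed A going to D: r_D/(r_D+r_U) = 0.8291.
C_D = 0.8291·C_{A0}·X = 0.8291×2.83×0.648 = 1.52 kmol/m³; Y_D = C_D/C_{A0} = 0.537.

0.537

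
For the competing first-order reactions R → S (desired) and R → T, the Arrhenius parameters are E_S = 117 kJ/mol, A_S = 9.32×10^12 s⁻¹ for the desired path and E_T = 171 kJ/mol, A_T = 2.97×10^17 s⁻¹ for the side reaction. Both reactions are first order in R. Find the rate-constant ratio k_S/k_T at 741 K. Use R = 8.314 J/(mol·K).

Since both paths have the same order in R, the concentration cancels and S_{S/T} = k_S/k_T = (A_S/A_T)·exp[(E_T−E_S)/(RT)].
(E_T−E_S)/(RT) = (171−117)×10³/(8.314×741) = 54000/6161 = 8.765.
k_S/k_T = (9.32×10^12/2.97×10^17)·exp(8.765) = 3.138×10^-5 × 6408 = 0.201.

0.201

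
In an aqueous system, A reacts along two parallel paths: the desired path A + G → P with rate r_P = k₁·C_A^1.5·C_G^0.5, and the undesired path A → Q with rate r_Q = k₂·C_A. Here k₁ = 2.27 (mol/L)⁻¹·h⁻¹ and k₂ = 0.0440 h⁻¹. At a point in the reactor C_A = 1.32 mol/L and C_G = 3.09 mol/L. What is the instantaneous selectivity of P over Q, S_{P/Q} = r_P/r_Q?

S_{P/Q} = r_P/r_Q = (k₁·C_A^1.5·C_G^0.5)/(k₂·C_A) = (k₁/k₂)·C_A^0.5·C_G^0.5.
= (2.27×1.320^1.5×3.090^0.5) / (0.0440×1.320) = 6.052/0.05808 = 104.

104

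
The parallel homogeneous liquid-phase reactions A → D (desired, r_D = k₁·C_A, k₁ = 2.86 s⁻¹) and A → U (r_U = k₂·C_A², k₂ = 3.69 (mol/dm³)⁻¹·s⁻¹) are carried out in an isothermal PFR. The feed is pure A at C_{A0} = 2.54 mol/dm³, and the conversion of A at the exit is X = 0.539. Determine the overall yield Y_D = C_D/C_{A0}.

C_A = C_{A0}(1−X) = 1.171 mol/dm³.
Along a PFR/batch, dC_D/dC_A = −r_D/(r_D+r_U) = −k₁/(k₁+k₂·C_A).
Integrating from C_{A0} to C_A: C_D = (2.86/3.69)·ln[(2.86+3.69·2.54)/(2.86+3.69·1.17)] = 0.7751·ln(12.23/7.181) = 0.4129 mol/dm³.
Y_D = C_D/C_{A0} = 0.4129/2.54 = 0.163.

0.163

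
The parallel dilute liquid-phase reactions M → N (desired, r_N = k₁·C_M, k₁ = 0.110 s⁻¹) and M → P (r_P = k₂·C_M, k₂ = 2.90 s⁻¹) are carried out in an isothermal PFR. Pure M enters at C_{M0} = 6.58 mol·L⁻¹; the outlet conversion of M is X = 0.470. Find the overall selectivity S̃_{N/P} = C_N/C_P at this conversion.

C_M = C_{M0}(1−X) = 3.487 mol·L⁻¹.
Both paths are first order in M, so the instantaneous fraction to N is constant: dC_N/d(−C_M) = k₁/(k₁+k₂) = 0.03654.
C_N = 0.03654·(C_{M0}−C_M) = 0.03654×3.093 = 0.113 mol·L⁻¹.
C_P = (C_{M0}−C_M)−C_N = 2.980 mol·L⁻¹; S̃_{N/P} = 0.1130/2.980 = 0.0379.

0.0379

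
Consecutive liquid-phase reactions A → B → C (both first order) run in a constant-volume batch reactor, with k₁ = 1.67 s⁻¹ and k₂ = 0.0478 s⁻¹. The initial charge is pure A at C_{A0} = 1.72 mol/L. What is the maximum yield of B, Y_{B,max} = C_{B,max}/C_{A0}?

0.901

Evaluating C_B at t_opt = ln(k₂/k₁)/(k₂−k₁) gives C_{B,max}/C_{A0} = (k₁/k₂)^[k₂/(k₂−k₁)].
= (1.67/0.0478)^(0.0478/(0.0478−1.67)) = (34.94)^(-0.02947) = 0.9006.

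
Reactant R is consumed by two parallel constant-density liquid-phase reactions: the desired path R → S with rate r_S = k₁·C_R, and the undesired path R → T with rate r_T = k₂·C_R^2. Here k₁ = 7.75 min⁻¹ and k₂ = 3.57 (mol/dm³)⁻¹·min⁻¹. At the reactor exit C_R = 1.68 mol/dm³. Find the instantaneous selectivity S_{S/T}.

1.29

S_{S/T} = r_S/r_T = (k₁·C_R)/(k₂·C_R^2) = (k₁/k₂)·C_R⁻¹.
= (7.75×1.680) / (3.57×1.680^2) = 13.02/10.08 = 1.29.
The undesired path is higher order in R, so low C_R (CSTR or dilute feed) favours S.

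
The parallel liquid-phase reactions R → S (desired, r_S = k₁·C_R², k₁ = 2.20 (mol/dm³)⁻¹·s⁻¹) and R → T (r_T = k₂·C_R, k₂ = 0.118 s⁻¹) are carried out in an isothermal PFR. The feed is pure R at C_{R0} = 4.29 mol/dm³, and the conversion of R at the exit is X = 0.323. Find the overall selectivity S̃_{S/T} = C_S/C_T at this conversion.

66.2

C_R = C_{R0}(1−X) = 2.904 mol/dm³.
Along a PFR/batch, dC_T/dC_R = −r_T/(r_S+r_T) = −k₂/(k₂+k₁·C_R).
Integrating from C_{R0} to C_R: C_T = (0.118/2.20)·ln[(0.118+2.20·4.29)/(0.118+2.20·2.90)] = 0.05364·ln(9.556/6.508) = 0.02061 mol/dm³.
Then C_S = (C_{R0}−C_R) − C_T = 1.386 − 0.02061 = 1.365 mol/dm³.
S̃_{S/T} = C_S/C_T = 1.365/0.02061 = 66.2.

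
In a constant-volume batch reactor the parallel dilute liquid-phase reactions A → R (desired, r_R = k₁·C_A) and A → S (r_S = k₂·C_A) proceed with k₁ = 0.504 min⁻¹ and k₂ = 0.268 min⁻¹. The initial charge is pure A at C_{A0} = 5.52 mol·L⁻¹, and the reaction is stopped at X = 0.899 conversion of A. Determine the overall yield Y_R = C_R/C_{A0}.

0.587

C_A = C_{A0}(1−X) = 0.5575 mol·L⁻¹.
Both paths are first order in A, so the instantaneous fraction to R is constant: dC_R/d(−C_A) = k₁/(k₁+k₂) = 0.6528.
C_R = 0.6528·(C_{A0}−C_A) = 0.6528×4.962 = 3.24 mol·L⁻¹.
Y_R = C_R/C_{A0} = 3.240/5.52 = 0.587.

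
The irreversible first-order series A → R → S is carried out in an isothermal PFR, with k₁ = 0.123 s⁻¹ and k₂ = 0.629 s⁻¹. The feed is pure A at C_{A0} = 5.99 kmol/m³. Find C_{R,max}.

Evaluating C_R at τ_opt = ln(k₂/k₁)/(k₂−k₁) gives C_{R,max}/C_{A0} = (k₁/k₂)^[k₂/(k₂−k₁)].
= (0.123/0.629)^(0.629/(0.629−0.123)) = (0.1955)^(1.243) = 0.1315.
C_{R,max} = 0.1315×5.99 = 0.788 kmol/m³.

0.788 kmol/m³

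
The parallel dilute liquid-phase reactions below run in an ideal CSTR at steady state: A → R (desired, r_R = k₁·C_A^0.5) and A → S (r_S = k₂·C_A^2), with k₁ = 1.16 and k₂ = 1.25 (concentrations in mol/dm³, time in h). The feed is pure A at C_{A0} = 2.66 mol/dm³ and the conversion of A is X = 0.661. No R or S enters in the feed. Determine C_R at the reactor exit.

0.914 mol/dm³

Exit C_A = C_{A0}(1−X) = 2.66×0.339 = 0.9017 mol/dm³.
In a CSTR the entire volume is at exit conditions, so r_R = 1.16×0.9017^0.5 = 1.102 and r_S = 1.25×0.9017^2 = 1.016.
Fraction of consumed A going to R: r_R/(r_R+r_S) = 0.5201.
C_R = 0.5201·C_{A0}·X = 0.5201×2.66×0.661 = 0.914 mol/dm³.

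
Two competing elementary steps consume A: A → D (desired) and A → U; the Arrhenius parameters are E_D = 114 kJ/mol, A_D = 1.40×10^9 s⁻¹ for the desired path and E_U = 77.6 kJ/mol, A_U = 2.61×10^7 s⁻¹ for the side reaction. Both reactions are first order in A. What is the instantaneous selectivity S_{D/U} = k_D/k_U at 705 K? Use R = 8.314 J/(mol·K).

With equal orders, S_{D/U} = k_D/k_U = (A_D/A_U)·exp[(E_U−E_D)/(RT)].
(E_U−E_D)/(RT) = (77.6−114)×10³/(8.314×705) = -36400/5861 = -6.210.
k_D/k_U = (1.40×10^9/2.61×10^7)·exp(-6.210) = 53.64 × 0.002009 = 0.108.
Since E_D > E_U, raising the temperature improves selectivity toward D.

0.108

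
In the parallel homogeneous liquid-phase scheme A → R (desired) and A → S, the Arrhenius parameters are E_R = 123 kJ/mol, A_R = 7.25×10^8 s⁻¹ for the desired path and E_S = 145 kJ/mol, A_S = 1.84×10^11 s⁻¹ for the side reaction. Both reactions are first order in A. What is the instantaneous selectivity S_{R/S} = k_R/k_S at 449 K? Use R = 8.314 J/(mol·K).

1.43

k_R/k_S = (A_R/A_S)·exp[−(E_R−E_S)/(RT)] = (A_R/A_S)·exp[(E_S−E_R)/(RT)].
(E_S−E_R)/(RT) = (145−123)×10³/(8.314×449) = 22000/3733 = 5.893.
k_R/k_S = (7.25×10^8/1.84×10^11)·exp(5.893) = 0.003940 × 362.6 = 1.43.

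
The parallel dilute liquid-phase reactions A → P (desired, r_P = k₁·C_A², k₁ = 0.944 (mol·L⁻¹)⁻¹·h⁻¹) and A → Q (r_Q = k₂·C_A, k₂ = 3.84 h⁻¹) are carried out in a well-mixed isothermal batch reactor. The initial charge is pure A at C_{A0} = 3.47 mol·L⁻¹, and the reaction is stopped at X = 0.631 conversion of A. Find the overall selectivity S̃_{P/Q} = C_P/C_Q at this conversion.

0.569

C_A = C_{A0}(1−X) = 1.280 mol·L⁻¹.
Along a PFR/batch, dC_Q/dC_A = −r_Q/(r_P+r_Q) = −k₂/(k₂+k₁·C_A).
Integrating from C_{A0} to C_A: C_Q = (3.84/0.944)·ln[(3.84+0.944·3.47)/(3.84+0.944·1.28)] = 4.068·ln(7.116/5.049) = 1.396 mol·L⁻¹.
Then C_P = (C_{A0}−C_A) − C_Q = 2.190 − 1.396 = 0.7936 mol·L⁻¹.
S̃_{P/Q} = C_P/C_Q = 0.7936/1.396 = 0.569.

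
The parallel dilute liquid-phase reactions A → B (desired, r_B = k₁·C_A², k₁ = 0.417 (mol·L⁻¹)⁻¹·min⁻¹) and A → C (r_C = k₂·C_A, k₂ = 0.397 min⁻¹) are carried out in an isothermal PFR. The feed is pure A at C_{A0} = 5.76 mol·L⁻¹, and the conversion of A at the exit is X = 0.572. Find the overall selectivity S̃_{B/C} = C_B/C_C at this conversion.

4.13

C_A = C_{A0}(1−X) = 2.465 mol·L⁻¹.
Along a PFR/batch, dC_C/dC_A = −r_C/(r_B+r_C) = −k₂/(k₂+k₁·C_A).
Integrating from C_{A0} to C_A: C_C = (0.397/0.417)·ln[(0.397+0.417·5.76)/(0.397+0.417·2.47)] = 0.9520·ln(2.799/1.425) = 0.6427 mol·L⁻¹.
Then C_B = (C_{A0}−C_A) − C_C = 3.295 − 0.6427 = 2.652 mol·L⁻¹.
S̃_{B/C} = C_B/C_C = 2.652/0.6427 = 4.13.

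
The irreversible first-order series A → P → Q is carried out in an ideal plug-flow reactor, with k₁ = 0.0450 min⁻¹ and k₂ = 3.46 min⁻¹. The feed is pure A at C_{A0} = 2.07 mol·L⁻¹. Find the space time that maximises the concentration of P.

1.27 min

Setting dC_P/dτ = 0 gives τ_opt = ln(k₂/k₁)/(k₂−k₁).
= ln(3.46/0.0450)/(3.46−0.0450) = ln(76.89)/3.415 = 4.342/3.415 = 1.27 min.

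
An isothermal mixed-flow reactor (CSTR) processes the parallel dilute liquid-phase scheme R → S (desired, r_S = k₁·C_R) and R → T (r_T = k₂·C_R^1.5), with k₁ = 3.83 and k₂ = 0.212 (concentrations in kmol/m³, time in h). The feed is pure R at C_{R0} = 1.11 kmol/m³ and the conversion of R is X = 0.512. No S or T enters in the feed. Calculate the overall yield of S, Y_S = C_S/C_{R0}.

0.492

Exit C_R = C_{R0}(1−X) = 1.11×0.488 = 0.5417 kmol/m³.
Rates in a CSTR are evaluated at the outlet concentration: r_S = 3.83×0.5417 = 2.075, r_T = 0.212×0.5417^1.5 = 0.08452.
Fraction of consumed R going to S: r_S/(r_S+r_T) = 0.9609.
C_S = 0.9609·C_{R0}·X = 0.9609×1.11×0.512 = 0.546 kmol/m³; Y_S = C_S/C_{R0} = 0.492.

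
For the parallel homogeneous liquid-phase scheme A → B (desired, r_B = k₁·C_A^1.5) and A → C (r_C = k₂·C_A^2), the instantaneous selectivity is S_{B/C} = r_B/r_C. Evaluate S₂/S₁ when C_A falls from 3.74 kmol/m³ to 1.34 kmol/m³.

1.67

S_{B/C} = (k₁/k₂)·C_A^-0.5, so S₂/S₁ = (C_{A,2}/C_{A,1})^-0.5.
= (1.34/3.74)^(-0.5) = (0.3583)^(-0.5) = 1.67.
Selectivity toward B rises as C_A falls — low-concentration operation is favoured.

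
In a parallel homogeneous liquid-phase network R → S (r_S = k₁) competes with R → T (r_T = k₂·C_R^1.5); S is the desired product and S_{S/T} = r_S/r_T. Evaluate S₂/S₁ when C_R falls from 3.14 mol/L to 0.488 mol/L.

16.3

S_{S/T} = (k₁/k₂)·C_R^-1.5, so S₂/S₁ = (C_{R,2}/C_{R,1})^-1.5.
= (0.488/3.14)^(-1.5) = (0.1554)^(-1.5) = 16.3.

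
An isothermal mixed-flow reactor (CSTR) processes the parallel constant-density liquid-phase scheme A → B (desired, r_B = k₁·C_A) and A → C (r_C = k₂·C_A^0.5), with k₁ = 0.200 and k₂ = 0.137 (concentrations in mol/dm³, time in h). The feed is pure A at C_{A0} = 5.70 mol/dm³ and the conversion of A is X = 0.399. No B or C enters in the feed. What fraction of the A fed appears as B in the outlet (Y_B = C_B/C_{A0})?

Exit C_A = C_{A0}(1−X) = 5.70×0.601 = 3.426 mol/dm³.
A CSTR operates uniformly at the exit composition, giving r_B = 0.6851 and r_C = 0.2536 (each k·C_A^n at C_A = 3.426).
Fraction of consumed A going to B: r_B/(r_B+r_C) = 0.7299.
C_B = 0.7299·C_{A0}·X = 0.7299×5.70×0.399 = 1.66 mol/dm³; Y_B = C_B/C_{A0} = 0.291.

0.291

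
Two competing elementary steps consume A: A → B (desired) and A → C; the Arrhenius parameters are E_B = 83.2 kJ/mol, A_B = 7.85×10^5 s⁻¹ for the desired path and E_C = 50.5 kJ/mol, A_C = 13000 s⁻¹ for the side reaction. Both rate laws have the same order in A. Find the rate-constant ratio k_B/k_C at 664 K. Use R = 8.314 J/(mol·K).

0.162

Since both paths have the same order in A, the concentration cancels and S_{B/C} = k_B/k_C = (A_B/A_C)·exp[(E_C−E_B)/(RT)].
(E_C−E_B)/(RT) = (50.5−83.2)×10³/(8.314×664) = -32700/5520 = -5.923.
k_B/k_C = (7.85×10^5/13000)·exp(-5.923) = 60.38 × 0.002676 = 0.162.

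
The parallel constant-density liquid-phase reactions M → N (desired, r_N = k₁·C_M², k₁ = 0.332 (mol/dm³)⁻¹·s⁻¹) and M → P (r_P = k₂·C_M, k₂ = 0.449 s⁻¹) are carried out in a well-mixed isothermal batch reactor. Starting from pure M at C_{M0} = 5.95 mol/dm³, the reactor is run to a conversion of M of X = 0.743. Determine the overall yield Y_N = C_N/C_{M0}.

C_M = C_{M0}(1−X) = 1.529 mol/dm³.
Along a PFR/batch, dC_P/dC_M = −r_P/(r_N+r_P) = −k₂/(k₂+k₁·C_M).
Integrating from C_{M0} to C_M: C_P = (0.449/0.332)·ln[(0.449+0.332·5.95)/(0.449+0.332·1.53)] = 1.352·ln(2.424/0.9567) = 1.258 mol/dm³.
Then C_N = (C_{M0}−C_M) − C_P = 4.421 − 1.258 = 3.163 mol/dm³.
Y_N = C_N/C_{M0} = 3.163/5.95 = 0.532.

0.532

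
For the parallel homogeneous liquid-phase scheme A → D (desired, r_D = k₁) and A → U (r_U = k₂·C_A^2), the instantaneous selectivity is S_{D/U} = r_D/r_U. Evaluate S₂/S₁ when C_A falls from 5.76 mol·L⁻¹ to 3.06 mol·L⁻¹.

S_{D/U} = (k₁/k₂)·C_A^-2, so S₂/S₁ = (C_{A,2}/C_{A,1})^-2.
= (3.06/5.76)^(-2) = (0.5312)^(-2) = 3.54.
Selectivity toward D rises as C_A falls — low-concentration operation is favoured.

3.54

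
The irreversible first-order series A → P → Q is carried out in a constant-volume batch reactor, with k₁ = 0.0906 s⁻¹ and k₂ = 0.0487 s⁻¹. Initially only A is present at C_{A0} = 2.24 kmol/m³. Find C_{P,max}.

1.09 kmol/m³

For a first-order series the maximum intermediate yield is C_{P,max}/C_{A0} = (k₁/k₂)^[k₂/(k₂−k₁)].
= (0.0906/0.0487)^(0.0487/(0.0487−0.0906)) = (1.860)^(-1.162) = 0.4860.
C_{P,max} = 0.4860×2.24 = 1.09 kmol/m³.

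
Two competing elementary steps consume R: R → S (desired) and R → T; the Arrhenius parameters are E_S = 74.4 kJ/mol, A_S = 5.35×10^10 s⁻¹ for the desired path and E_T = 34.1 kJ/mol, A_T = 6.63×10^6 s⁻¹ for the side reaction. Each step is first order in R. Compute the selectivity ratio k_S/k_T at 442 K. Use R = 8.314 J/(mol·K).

Since both paths have the same order in R, the concentration cancels and S_{S/T} = k_S/k_T = (A_S/A_T)·exp[(E_T−E_S)/(RT)].
(E_T−E_S)/(RT) = (34.1−74.4)×10³/(8.314×442) = -40300/3675 = -10.97.
k_S/k_T = (5.35×10^10/6.63×10^6)·exp(-10.97) = 8069 × 1.727×10^-5 = 0.139.
Since E_S > E_T, raising the temperature improves selectivity toward S.

0.139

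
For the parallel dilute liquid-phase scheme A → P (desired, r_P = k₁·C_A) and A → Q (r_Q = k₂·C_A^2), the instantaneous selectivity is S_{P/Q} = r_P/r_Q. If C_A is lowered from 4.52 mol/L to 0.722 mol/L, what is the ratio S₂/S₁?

6.26

S_{P/Q} = (k₁/k₂)·C_A⁻¹, so S₂/S₁ = (C_{A,2}/C_{A,1})⁻¹.
= 4.52/0.722 = 6.26.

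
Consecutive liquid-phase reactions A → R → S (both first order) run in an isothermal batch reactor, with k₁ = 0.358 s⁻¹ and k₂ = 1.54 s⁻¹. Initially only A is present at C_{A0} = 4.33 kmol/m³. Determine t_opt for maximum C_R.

1.23 s

Setting dC_R/dt = 0 gives t_opt = ln(k₂/k₁)/(k₂−k₁).
= ln(1.54/0.358)/(1.54−0.358) = ln(4.302)/1.182 = 1.459/1.182 = 1.23 s.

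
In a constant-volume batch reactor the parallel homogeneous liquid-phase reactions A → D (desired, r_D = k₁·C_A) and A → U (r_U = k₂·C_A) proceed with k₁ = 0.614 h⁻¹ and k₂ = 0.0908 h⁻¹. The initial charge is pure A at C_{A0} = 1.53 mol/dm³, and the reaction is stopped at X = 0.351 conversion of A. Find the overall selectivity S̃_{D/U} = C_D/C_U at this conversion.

6.76

C_A = C_{A0}(1−X) = 0.9930 mol/dm³.
Both paths are first order in A, so the instantaneous fraction to D is constant: dC_D/d(−C_A) = k₁/(k₁+k₂) = 0.8712.
C_D = 0.8712·(C_{A0}−C_A) = 0.8712×0.5370 = 0.468 mol/dm³.
C_U = (C_{A0}−C_A)−C_D = 0.06919 mol/dm³; S̃_{D/U} = 0.4678/0.06919 = 6.76.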